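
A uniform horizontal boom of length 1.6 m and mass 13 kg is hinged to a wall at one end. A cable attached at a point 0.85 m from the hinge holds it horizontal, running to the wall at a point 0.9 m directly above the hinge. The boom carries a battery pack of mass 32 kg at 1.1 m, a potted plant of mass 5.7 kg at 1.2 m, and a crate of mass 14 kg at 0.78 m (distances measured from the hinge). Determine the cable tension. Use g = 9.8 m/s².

T ≈ 1000 N

Take moments about the hinge.
Beam weight: 13 × 9.8 = 127.4 N down at 0.8 m → arm 0.8 m, τ = 127.4 × 0.8 = 101.9 N·m clockwise.
Battery pack: 32 × 9.8 = 313.6 N down at 1.1 m → arm 1.1 m, τ = 313.6 × 1.1 = 345 N·m clockwise.
Potted plant: 5.7 × 9.8 = 55.86 N down at 1.2 m → arm 1.2 m, τ = 55.86 × 1.2 = 67.03 N·m clockwise.
Crate: 14 × 9.8 = 137.2 N down at 0.78 m → arm 0.78 m, τ = 137.2 × 0.78 = 107 N·m clockwise.
Total clockwise load moment = 620.9 N·m.
The cable tension T acts at 0.85 m; only its component perpendicular to the boom, T sinθ, produces torque. sinθ = h/√(h²+d²) = 0.9/√(0.9²+0.85²) = 0.727.
For rotational equilibrium, T × 0.85 × 0.727 = 620.9, so T = 620.9 / 0.6179 = 1000 N.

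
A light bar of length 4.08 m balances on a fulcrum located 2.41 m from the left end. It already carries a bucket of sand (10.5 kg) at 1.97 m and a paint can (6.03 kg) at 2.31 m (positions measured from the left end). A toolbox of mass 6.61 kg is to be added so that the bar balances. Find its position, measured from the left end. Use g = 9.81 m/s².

x ≈ 3.2 m from the left end

Choose the fulcrum (at 2.41 m from the left end) as the axis so the support reaction has zero arm there.
Bucket of sand: 10.5 × 9.81 = 103 N down at 1.97 m → arm 0.44 m, τ = 103 × 0.44 = 45.32 N·m counterclockwise.
Paint can: 6.03 × 9.81 = 59.15 N down at 2.31 m → arm 0.1 m, τ = 59.15 × 0.1 = 5.915 N·m counterclockwise.
Net moment of existing loads = 51.23 N·m counterclockwise.
The toolbox weighs 6.61 × 9.81 = 64.84 N and must supply an equal clockwise moment, so its lever arm about the fulcrum is 51.23 / 64.84 = 0.79 m.
That puts it at 2.41 + 0.79 = 3.2 m from the left end.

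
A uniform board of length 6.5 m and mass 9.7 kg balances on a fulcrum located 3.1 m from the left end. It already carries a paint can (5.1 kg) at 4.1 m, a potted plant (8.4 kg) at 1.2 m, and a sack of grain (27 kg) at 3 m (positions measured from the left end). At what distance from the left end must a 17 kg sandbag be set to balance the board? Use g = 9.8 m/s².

x ≈ 3.81 m from the left end

Sum moments about the fulcrum (at 3.1 m from the left end) (the support reaction has zero arm there).
Beam weight: 9.7 × 9.8 = 95.06 N down at 3.25 m → arm 0.15 m, τ = 95.06 × 0.15 = 14.26 N·m clockwise.
Paint can: 5.1 × 9.8 = 49.98 N down at 4.1 m → arm 1 m, τ = 49.98 × 1 = 49.98 N·m clockwise.
Potted plant: 8.4 × 9.8 = 82.32 N down at 1.2 m → arm 1.9 m, τ = 82.32 × 1.9 = 156.4 N·m counterclockwise.
Sack of grain: 27 × 9.8 = 264.6 N down at 3 m → arm 0.1 m, τ = 264.6 × 0.1 = 26.46 N·m counterclockwise.
Net moment of existing loads = 118.6 N·m counterclockwise.
The sandbag weighs 17 × 9.8 = 166.6 N and must supply an equal clockwise moment, so its lever arm about the fulcrum is 118.6 / 166.6 = 0.712 m.
That puts it at 3.1 + 0.712 = 3.81 m from the left end.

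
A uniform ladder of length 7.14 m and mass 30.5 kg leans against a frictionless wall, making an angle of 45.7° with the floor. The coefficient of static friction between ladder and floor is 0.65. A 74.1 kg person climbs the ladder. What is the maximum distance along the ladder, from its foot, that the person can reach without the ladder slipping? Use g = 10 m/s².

d ≈ 5.24 m

Choose the foot of the ladder as the axis so the floor normal and friction both act there and drop out.
Ladder weight 30.5×10 = 305 N acts at 3.57 m along the ladder; its horizontal arm is 3.57·cos45.7° = 2.493 m → τ = 760.4 N·m clockwise.
Person weight 74.1×10 = 741 N at distance d → arm d·cos45.7° → τ = 741·d·0.6984 clockwise.
Wall normal N at the top has arm L sinθ = 5.11 m counterclockwise, so Στ = 0 gives N·5.11 = 760.4 + 517.5·d.
ΣFy = 0 ⇒ N_floor = 1046 N, so the maximum friction is μ_s·N_floor = 0.65×1046 = 679.9 N. ΣFx = 0 ⇒ N_wall = f, so at the slipping point N = 679.9 N.
Substituting: 679.9×5.11 = 760.4 + 517.5·d ⇒ d = (3474 − 760.4) / 517.5 = 5.24 m.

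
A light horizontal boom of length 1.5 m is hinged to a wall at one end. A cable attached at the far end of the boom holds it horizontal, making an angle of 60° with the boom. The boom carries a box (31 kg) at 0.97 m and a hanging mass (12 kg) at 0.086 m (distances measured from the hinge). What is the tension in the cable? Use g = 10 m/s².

About the hinge:
Box: 31 × 10 = 310 N down at 0.97 m → arm 0.97 m, τ = 310 × 0.97 = 300.7 N·m clockwise.
Hanging mass: 12 × 10 = 120 N down at 0.086 m → arm 0.086 m, τ = 120 × 0.086 = 10.32 N·m clockwise.
Total clockwise load moment = 311 N·m.
The cable tension T acts at 1.5 m; only its component perpendicular to the boom, T sinθ, produces torque. sin 60° = 0.866.
For rotational equilibrium, T × 1.5 × 0.866 = 311, so T = 311 / 1.299 = 239 N.

T ≈ 239 N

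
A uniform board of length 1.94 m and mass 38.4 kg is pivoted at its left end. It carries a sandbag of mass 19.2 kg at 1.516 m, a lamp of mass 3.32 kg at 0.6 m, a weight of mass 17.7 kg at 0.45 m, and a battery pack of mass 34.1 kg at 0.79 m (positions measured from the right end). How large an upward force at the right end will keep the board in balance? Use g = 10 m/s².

F ≈ 595 N

Choose the left end as the axis so the unknown pivot reaction has zero arm there.
Beam weight: 38.4 × 10 = 384 N down at 0.97 m → arm 0.97 m, τ = 384 × 0.97 = 372.5 N·m clockwise.
Sandbag: 19.2 × 10 = 192 N down at 1.516 m → arm 0.424 m, τ = 192 × 0.424 = 81.41 N·m clockwise.
Lamp: 3.32 × 10 = 33.2 N down at 0.6 m → arm 1.34 m, τ = 33.2 × 1.34 = 44.49 N·m clockwise.
Weight: 17.7 × 10 = 177 N down at 0.45 m → arm 1.49 m, τ = 177 × 1.49 = 263.7 N·m clockwise.
Battery pack: 34.1 × 10 = 341 N down at 0.79 m → arm 1.15 m, τ = 341 × 1.15 = 392.1 N·m clockwise.
Net moment of the loads = 1154 N·m clockwise.
The upward force F acts at the right end, arm 1.94 m, giving F × 1.94 counterclockwise.
Balancing moments: F × 1.94 = 1154, giving F = 1154 / 1.94 = 595 N.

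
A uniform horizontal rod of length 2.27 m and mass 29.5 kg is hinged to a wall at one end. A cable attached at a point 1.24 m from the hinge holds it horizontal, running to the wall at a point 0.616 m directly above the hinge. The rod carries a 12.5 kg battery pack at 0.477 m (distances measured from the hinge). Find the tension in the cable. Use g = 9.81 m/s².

Sum moments about the hinge (the unknown hinge reaction has zero arm there).
Beam weight: 29.5 × 9.81 = 289.4 N down at 1.135 m → arm 1.135 m, τ = 289.4 × 1.135 = 328.5 N·m clockwise.
Battery pack: 12.5 × 9.81 = 122.6 N down at 0.477 m → arm 0.477 m, τ = 122.6 × 0.477 = 58.48 N·m clockwise.
Total clockwise load moment = 387 N·m.
The cable tension T acts at 1.24 m; only its component perpendicular to the rod, T sinθ, produces torque. sinθ = h/√(h²+d²) = 0.616/√(0.616²+1.24²) = 0.4449.
Στ = 0 ⇒ T × 1.24 × 0.4449 = 387 ⇒ T = 387 / 0.5517 = 701 N.

T ≈ 701 N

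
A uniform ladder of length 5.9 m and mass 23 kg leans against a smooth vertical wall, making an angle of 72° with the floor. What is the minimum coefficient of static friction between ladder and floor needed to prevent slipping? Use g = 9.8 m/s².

μ_min ≈ 0.162

About the foot of the ladder:
Ladder weight 23×9.8 = 225.4 N acts at 2.95 m along the ladder; its horizontal arm is 2.95·cos72° = 0.9116 m → τ = 205.5 N·m clockwise.
Wall normal N acts horizontally at the top; its moment arm is the height L sinθ = 5.9·sin72° = 5.611 m, counterclockwise.
Balancing moments: N × 5.611 = 205.5, giving N = 36.62 N.
ΣFx = 0 ⇒ f = N_wall = 36.62 N. ΣFy = 0 ⇒ N_floor = 225.4 N.
μ_min = f / N_floor = 36.62 / 225.4 = 0.162.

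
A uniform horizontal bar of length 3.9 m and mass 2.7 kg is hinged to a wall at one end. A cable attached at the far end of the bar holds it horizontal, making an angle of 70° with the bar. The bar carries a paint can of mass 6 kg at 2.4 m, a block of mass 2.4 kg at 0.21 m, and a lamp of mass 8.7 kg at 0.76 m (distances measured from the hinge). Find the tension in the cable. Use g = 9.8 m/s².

Choose the hinge as the axis so the unknown hinge reaction has zero arm there.
Beam weight: 2.7 × 9.8 = 26.46 N down at 1.95 m → arm 1.95 m, τ = 26.46 × 1.95 = 51.6 N·m clockwise.
Paint can: 6 × 9.8 = 58.8 N down at 2.4 m → arm 2.4 m, τ = 58.8 × 2.4 = 141.1 N·m clockwise.
Block: 2.4 × 9.8 = 23.52 N down at 0.21 m → arm 0.21 m, τ = 23.52 × 0.21 = 4.939 N·m clockwise.
Lamp: 8.7 × 9.8 = 85.26 N down at 0.76 m → arm 0.76 m, τ = 85.26 × 0.76 = 64.8 N·m clockwise.
Total clockwise load moment = 262.4 N·m.
The cable tension T acts at 3.9 m; only its component perpendicular to the bar, T sinθ, produces torque. sin 70° = 0.9397.
Στ = 0 ⇒ T × 3.9 × 0.9397 = 262.4 ⇒ T = 262.4 / 3.665 = 71.6 N.

T ≈ 71.6 N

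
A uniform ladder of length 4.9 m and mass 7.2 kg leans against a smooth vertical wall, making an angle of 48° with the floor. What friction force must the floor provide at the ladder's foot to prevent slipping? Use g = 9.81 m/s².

Taking torques about the foot of the ladder:
Ladder weight 7.2×9.81 = 70.63 N acts at 2.45 m along the ladder; its horizontal arm is 2.45·cos48° = 1.639 m → τ = 115.8 N·m clockwise.
Wall normal N acts horizontally at the top; its moment arm is the height L sinθ = 4.9·sin48° = 3.641 m, counterclockwise.
Balancing moments: N × 3.641 = 115.8, giving N = 31.8 N.
ΣFx = 0: friction at the foot balances the wall's push, so f = N_wall = 31.8 N.

f ≈ 31.8 N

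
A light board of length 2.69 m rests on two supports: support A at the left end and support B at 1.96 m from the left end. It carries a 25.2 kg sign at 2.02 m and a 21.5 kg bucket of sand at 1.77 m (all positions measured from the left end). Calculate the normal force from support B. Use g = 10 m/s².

About support A:
Sign: 25.2 × 10 = 252 N down at 2.02 m → arm 2.02 m, τ = 252 × 2.02 = 509 N·m clockwise.
Bucket of sand: 21.5 × 10 = 215 N down at 1.77 m → arm 1.77 m, τ = 215 × 1.77 = 380.6 N·m clockwise.
Net load moment about support A = 889.6 N·m clockwise.
Reaction R at support B is upward at 1.96 m, arm 1.96 m → moment R × 1.96 counterclockwise.
Στ = 0 ⇒ R × 1.96 = 889.6 ⇒ R = 454 N.

R_B ≈ 454 N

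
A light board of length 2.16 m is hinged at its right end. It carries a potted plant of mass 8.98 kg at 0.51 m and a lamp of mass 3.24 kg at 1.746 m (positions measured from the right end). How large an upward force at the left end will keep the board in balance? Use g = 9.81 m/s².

Choose the right end as the axis so the unknown pivot reaction has zero arm there.
Potted plant: 8.98 × 9.81 = 88.09 N down at 0.51 m → arm 0.51 m, τ = 88.09 × 0.51 = 44.93 N·m counterclockwise.
Lamp: 3.24 × 9.81 = 31.78 N down at 1.746 m → arm 1.746 m, τ = 31.78 × 1.746 = 55.49 N·m counterclockwise.
Net moment of the loads = 100.4 N·m counterclockwise.
The upward force F acts at the left end, arm 2.16 m, giving F × 2.16 clockwise.
Στ = 0 ⇒ F × 2.16 = 100.4 ⇒ F = 100.4 / 2.16 = 46.5 N.

F ≈ 46.5 N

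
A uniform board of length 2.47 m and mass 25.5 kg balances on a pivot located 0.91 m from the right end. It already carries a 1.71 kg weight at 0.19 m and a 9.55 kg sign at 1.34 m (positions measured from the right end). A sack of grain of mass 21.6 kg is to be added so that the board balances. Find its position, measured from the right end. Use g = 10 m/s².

Taking torques about the pivot (at 0.91 m from the right end):
Beam weight: 25.5 × 10 = 255 N down at 1.235 m → arm 0.325 m, τ = 255 × 0.325 = 82.88 N·m counterclockwise.
Weight: 1.71 × 10 = 17.1 N down at 0.19 m → arm 0.72 m, τ = 17.1 × 0.72 = 12.31 N·m clockwise.
Sign: 9.55 × 10 = 95.5 N down at 1.34 m → arm 0.43 m, τ = 95.5 × 0.43 = 41.06 N·m counterclockwise.
Net moment of existing loads = 111.6 N·m counterclockwise.
The sack of grain weighs 21.6 × 10 = 216 N and must supply an equal clockwise moment, so its lever arm about the pivot is 111.6 / 216 = 0.517 m.
That puts it at 0.91 − 0.517 = 0.393 m from the right end.

x ≈ 0.393 m from the right end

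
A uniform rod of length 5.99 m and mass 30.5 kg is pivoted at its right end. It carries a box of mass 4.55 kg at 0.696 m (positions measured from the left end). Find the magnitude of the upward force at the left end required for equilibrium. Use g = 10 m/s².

F ≈ 193 N

Choose the right end as the axis so the unknown pivot reaction has zero arm there.
Beam weight: 30.5 × 10 = 305 N down at 2.995 m → arm 2.995 m, τ = 305 × 2.995 = 913.5 N·m counterclockwise.
Box: 4.55 × 10 = 45.5 N down at 0.696 m → arm 5.294 m, τ = 45.5 × 5.294 = 240.9 N·m counterclockwise.
Net moment of the loads = 1154 N·m counterclockwise.
The upward force F acts at the left end, arm 5.99 m, giving F × 5.99 clockwise.
For rotational equilibrium, F × 5.99 = 1154, so F = 1154 / 5.99 = 193 N.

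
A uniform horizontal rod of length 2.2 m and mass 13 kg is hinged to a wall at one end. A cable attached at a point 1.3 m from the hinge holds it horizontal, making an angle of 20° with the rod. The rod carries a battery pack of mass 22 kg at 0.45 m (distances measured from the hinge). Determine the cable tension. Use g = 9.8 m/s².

Taking torques about the hinge:
Beam weight: 13 × 9.8 = 127.4 N down at 1.1 m → arm 1.1 m, τ = 127.4 × 1.1 = 140.1 N·m clockwise.
Battery pack: 22 × 9.8 = 215.6 N down at 0.45 m → arm 0.45 m, τ = 215.6 × 0.45 = 97.02 N·m clockwise.
Total clockwise load moment = 237.1 N·m.
The cable tension T acts at 1.3 m; only its component perpendicular to the rod, T sinθ, produces torque. sin 20° = 0.342.
Στ = 0 ⇒ T × 1.3 × 0.342 = 237.1 ⇒ T = 237.1 / 0.4446 = 533 N.

T ≈ 533 N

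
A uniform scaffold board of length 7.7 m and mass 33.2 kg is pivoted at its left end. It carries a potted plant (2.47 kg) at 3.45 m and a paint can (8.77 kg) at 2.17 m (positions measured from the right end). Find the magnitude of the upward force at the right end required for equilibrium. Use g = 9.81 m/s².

F ≈ 238 N

Sum moments about the left end (the unknown pivot reaction has zero arm there).
Beam weight: 33.2 × 9.81 = 325.7 N down at 3.85 m → arm 3.85 m, τ = 325.7 × 3.85 = 1254 N·m clockwise.
Potted plant: 2.47 × 9.81 = 24.23 N down at 3.45 m → arm 4.25 m, τ = 24.23 × 4.25 = 103 N·m clockwise.
Paint can: 8.77 × 9.81 = 86.03 N down at 2.17 m → arm 5.53 m, τ = 86.03 × 5.53 = 475.7 N·m clockwise.
Net moment of the loads = 1833 N·m clockwise.
The upward force F acts at the right end, arm 7.7 m, giving F × 7.7 counterclockwise.
For rotational equilibrium, F × 7.7 = 1833, so F = 1833 / 7.7 = 238 N.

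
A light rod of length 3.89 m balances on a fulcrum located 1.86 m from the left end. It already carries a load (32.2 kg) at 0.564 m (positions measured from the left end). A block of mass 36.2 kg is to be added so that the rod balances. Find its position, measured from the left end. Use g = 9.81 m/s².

x ≈ 3.01 m from the left end

Taking torques about the fulcrum (at 1.86 m from the left end):
Load: 32.2 × 9.81 = 315.9 N down at 0.564 m → arm 1.296 m, τ = 315.9 × 1.296 = 409.4 N·m counterclockwise.
Net moment of existing loads = 409.4 N·m counterclockwise.
The block weighs 36.2 × 9.81 = 355.1 N and must supply an equal clockwise moment, so its lever arm about the fulcrum is 409.4 / 355.1 = 1.15 m.
That puts it at 1.86 + 1.15 = 3.01 m from the left end.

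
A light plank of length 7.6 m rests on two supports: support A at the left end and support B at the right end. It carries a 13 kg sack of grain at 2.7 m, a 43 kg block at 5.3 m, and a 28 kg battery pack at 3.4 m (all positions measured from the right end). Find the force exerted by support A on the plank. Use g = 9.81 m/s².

R_A ≈ 462 N

Choose support B as the axis so its reaction then has zero moment arm.
Sack of grain: 13 × 9.81 = 127.5 N down at 2.7 m → arm 2.7 m, τ = 127.5 × 2.7 = 344.2 N·m counterclockwise.
Block: 43 × 9.81 = 421.8 N down at 5.3 m → arm 5.3 m, τ = 421.8 × 5.3 = 2236 N·m counterclockwise.
Battery pack: 28 × 9.81 = 274.7 N down at 3.4 m → arm 3.4 m, τ = 274.7 × 3.4 = 934 N·m counterclockwise.
Net load moment about support B = 3514 N·m counterclockwise.
Reaction R at support A is upward at 7.6 m, arm 7.6 m → moment R × 7.6 clockwise.
Setting net torque to zero: R × 7.6 = 3514 → R = 462 N.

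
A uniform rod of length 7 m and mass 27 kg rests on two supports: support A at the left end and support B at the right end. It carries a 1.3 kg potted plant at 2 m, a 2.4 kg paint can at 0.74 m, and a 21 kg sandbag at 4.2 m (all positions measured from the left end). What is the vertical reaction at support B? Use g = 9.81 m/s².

R_B ≈ 262 N

Taking torques about support A:
Beam weight: 27 × 9.81 = 264.9 N down at 3.5 m → arm 3.5 m, τ = 264.9 × 3.5 = 927.1 N·m clockwise.
Potted plant: 1.3 × 9.81 = 12.75 N down at 2 m → arm 2 m, τ = 12.75 × 2 = 25.5 N·m clockwise.
Paint can: 2.4 × 9.81 = 23.54 N down at 0.74 m → arm 0.74 m, τ = 23.54 × 0.74 = 17.42 N·m clockwise.
Sandbag: 21 × 9.81 = 206 N down at 4.2 m → arm 4.2 m, τ = 206 × 4.2 = 865.2 N·m clockwise.
Net load moment about support A = 1835 N·m clockwise.
Reaction R at support B is upward at 7 m, arm 7 m → moment R × 7 counterclockwise.
For rotational equilibrium, R × 7 = 1835, so R = 262 N.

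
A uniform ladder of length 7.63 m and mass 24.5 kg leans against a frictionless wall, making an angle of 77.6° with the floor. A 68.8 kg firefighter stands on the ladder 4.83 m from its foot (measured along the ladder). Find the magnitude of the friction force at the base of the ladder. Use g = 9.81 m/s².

Take moments about the foot of the ladder.
Ladder weight 24.5×9.81 = 240.3 N acts at 3.815 m along the ladder; its horizontal arm is 3.815·cos77.6° = 0.8192 m → τ = 196.9 N·m clockwise.
Firefighter: 68.8×9.81 = 674.9 N at 4.83 m → arm 1.037 m → τ = 699.9 N·m clockwise.
Wall normal N acts horizontally at the top; its moment arm is the height L sinθ = 7.63·sin77.6° = 7.452 m, counterclockwise.
For rotational equilibrium, N × 7.452 = 896.8, so N = 120 N.
ΣFx = 0: friction at the foot balances the wall's push, so f = N_wall = 120 N.

f ≈ 120 N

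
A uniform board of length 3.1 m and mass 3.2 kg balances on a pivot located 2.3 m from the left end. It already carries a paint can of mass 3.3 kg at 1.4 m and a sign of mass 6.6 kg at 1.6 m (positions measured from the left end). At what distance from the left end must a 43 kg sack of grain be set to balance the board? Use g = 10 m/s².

x ≈ 2.53 m from the left end

Choose the pivot (at 2.3 m from the left end) as the axis so the support reaction has zero arm there.
Beam weight: 3.2 × 10 = 32 N down at 1.55 m → arm 0.75 m, τ = 32 × 0.75 = 24 N·m counterclockwise.
Paint can: 3.3 × 10 = 33 N down at 1.4 m → arm 0.9 m, τ = 33 × 0.9 = 29.7 N·m counterclockwise.
Sign: 6.6 × 10 = 66 N down at 1.6 m → arm 0.7 m, τ = 66 × 0.7 = 46.2 N·m counterclockwise.
Net moment of existing loads = 99.9 N·m counterclockwise.
The sack of grain weighs 43 × 10 = 430 N and must supply an equal clockwise moment, so its lever arm about the pivot is 99.9 / 430 = 0.232 m.
That puts it at 2.3 + 0.232 = 2.53 m from the left end.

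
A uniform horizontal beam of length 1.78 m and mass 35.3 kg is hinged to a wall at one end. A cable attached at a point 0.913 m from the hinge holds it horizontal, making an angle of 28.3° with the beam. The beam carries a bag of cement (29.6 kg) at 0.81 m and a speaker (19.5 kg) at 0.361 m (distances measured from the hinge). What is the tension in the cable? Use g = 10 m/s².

T ≈ 1440 N

Choose the hinge as the axis so the unknown hinge reaction has zero arm there.
Beam weight: 35.3 × 10 = 353 N down at 0.89 m → arm 0.89 m, τ = 353 × 0.89 = 314.2 N·m clockwise.
Bag of cement: 29.6 × 10 = 296 N down at 0.81 m → arm 0.81 m, τ = 296 × 0.81 = 239.8 N·m clockwise.
Speaker: 19.5 × 10 = 195 N down at 0.361 m → arm 0.361 m, τ = 195 × 0.361 = 70.39 N·m clockwise.
Total clockwise load moment = 624.4 N·m.
The cable tension T acts at 0.913 m; only its component perpendicular to the beam, T sinθ, produces torque. sin 28.3° = 0.4741.
Στ = 0 ⇒ T × 0.913 × 0.4741 = 624.4 ⇒ T = 624.4 / 0.4329 = 1440 N.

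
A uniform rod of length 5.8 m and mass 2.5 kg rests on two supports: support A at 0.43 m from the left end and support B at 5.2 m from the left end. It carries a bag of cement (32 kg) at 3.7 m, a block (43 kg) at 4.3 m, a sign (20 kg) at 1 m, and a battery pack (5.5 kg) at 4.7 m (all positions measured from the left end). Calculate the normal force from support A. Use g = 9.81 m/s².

Sum moments about support B (its reaction then has zero moment arm).
Beam weight: 2.5 × 9.81 = 24.53 N down at 2.9 m → arm 2.3 m, τ = 24.53 × 2.3 = 56.42 N·m counterclockwise.
Bag of cement: 32 × 9.81 = 313.9 N down at 3.7 m → arm 1.5 m, τ = 313.9 × 1.5 = 470.8 N·m counterclockwise.
Block: 43 × 9.81 = 421.8 N down at 4.3 m → arm 0.9 m, τ = 421.8 × 0.9 = 379.6 N·m counterclockwise.
Sign: 20 × 9.81 = 196.2 N down at 1 m → arm 4.2 m, τ = 196.2 × 4.2 = 824 N·m counterclockwise.
Battery pack: 5.5 × 9.81 = 53.96 N down at 4.7 m → arm 0.5 m, τ = 53.96 × 0.5 = 26.98 N·m counterclockwise.
Net load moment about support B = 1758 N·m counterclockwise.
Reaction R at support A is upward at 0.43 m, arm 4.77 m → moment R × 4.77 clockwise.
Balancing moments: R × 4.77 = 1758, giving R = 369 N.

R_A ≈ 369 N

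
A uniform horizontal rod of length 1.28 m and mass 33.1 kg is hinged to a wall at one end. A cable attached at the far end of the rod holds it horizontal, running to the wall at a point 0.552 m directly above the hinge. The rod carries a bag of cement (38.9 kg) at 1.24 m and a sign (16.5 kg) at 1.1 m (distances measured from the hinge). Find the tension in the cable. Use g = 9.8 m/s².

Sum moments about the hinge (the unknown hinge reaction has zero arm there).
Beam weight: 33.1 × 9.8 = 324.4 N down at 0.64 m → arm 0.64 m, τ = 324.4 × 0.64 = 207.6 N·m clockwise.
Bag of cement: 38.9 × 9.8 = 381.2 N down at 1.24 m → arm 1.24 m, τ = 381.2 × 1.24 = 472.7 N·m clockwise.
Sign: 16.5 × 9.8 = 161.7 N down at 1.1 m → arm 1.1 m, τ = 161.7 × 1.1 = 177.9 N·m clockwise.
Total clockwise load moment = 858.2 N·m.
The cable tension T acts at 1.28 m; only its component perpendicular to the rod, T sinθ, produces torque. sinθ = h/√(h²+d²) = 0.552/√(0.552²+1.28²) = 0.396.
Setting net torque to zero: T × 1.28 × 0.396 = 858.2 → T = 858.2 / 0.5069 = 1690 N.

T ≈ 1690 N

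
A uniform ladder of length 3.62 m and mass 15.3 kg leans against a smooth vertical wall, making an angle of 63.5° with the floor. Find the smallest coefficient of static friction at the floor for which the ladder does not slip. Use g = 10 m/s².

μ_min ≈ 0.249

Sum moments about the foot of the ladder (the floor normal and friction both act there and drop out).
Ladder weight 15.3×10 = 153 N acts at 1.81 m along the ladder; its horizontal arm is 1.81·cos63.5° = 0.8076 m → τ = 123.6 N·m clockwise.
Wall normal N acts horizontally at the top; its moment arm is the height L sinθ = 3.62·sin63.5° = 3.24 m, counterclockwise.
Setting net torque to zero: N × 3.24 = 123.6 → N = 38.15 N.
ΣFx = 0 ⇒ f = N_wall = 38.15 N. ΣFy = 0 ⇒ N_floor = 153 N.
μ_min = f / N_floor = 38.15 / 153 = 0.249.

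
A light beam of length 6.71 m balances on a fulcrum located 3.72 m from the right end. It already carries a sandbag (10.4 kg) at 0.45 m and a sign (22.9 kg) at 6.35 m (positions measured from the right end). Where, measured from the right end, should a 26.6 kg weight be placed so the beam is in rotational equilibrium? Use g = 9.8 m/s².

Taking torques about the fulcrum (at 3.72 m from the right end):
Sandbag: 10.4 × 9.8 = 101.9 N down at 0.45 m → arm 3.27 m, τ = 101.9 × 3.27 = 333.2 N·m clockwise.
Sign: 22.9 × 9.8 = 224.4 N down at 6.35 m → arm 2.63 m, τ = 224.4 × 2.63 = 590.2 N·m counterclockwise.
Net moment of existing loads = 257 N·m counterclockwise.
The weight weighs 26.6 × 9.8 = 260.7 N and must supply an equal clockwise moment, so its lever arm about the fulcrum is 257 / 260.7 = 0.986 m.
That puts it at 3.72 − 0.986 = 2.73 m from the right end.

x ≈ 2.73 m from the right end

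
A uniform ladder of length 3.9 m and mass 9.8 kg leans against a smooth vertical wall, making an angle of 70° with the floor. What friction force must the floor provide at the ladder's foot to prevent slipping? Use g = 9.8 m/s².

Taking torques about the foot of the ladder:
Ladder weight 9.8×9.8 = 96.04 N acts at 1.95 m along the ladder; its horizontal arm is 1.95·cos70° = 0.6669 m → τ = 64.05 N·m clockwise.
Wall normal N acts horizontally at the top; its moment arm is the height L sinθ = 3.9·sin70° = 3.665 m, counterclockwise.
Στ = 0 ⇒ N × 3.665 = 64.05 ⇒ N = 17.5 N.
ΣFx = 0: friction at the foot balances the wall's push, so f = N_wall = 17.5 N.

f ≈ 17.5 N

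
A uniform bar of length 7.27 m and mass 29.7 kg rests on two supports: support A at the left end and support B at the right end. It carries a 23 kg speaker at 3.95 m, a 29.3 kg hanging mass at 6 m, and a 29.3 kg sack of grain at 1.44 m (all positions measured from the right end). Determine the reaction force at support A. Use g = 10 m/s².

R_A ≈ 573 N

Taking torques about support B:
Beam weight: 29.7 × 10 = 297 N down at 3.635 m → arm 3.635 m, τ = 297 × 3.635 = 1080 N·m counterclockwise.
Speaker: 23 × 10 = 230 N down at 3.95 m → arm 3.95 m, τ = 230 × 3.95 = 908.5 N·m counterclockwise.
Hanging mass: 29.3 × 10 = 293 N down at 6 m → arm 6 m, τ = 293 × 6 = 1758 N·m counterclockwise.
Sack of grain: 29.3 × 10 = 293 N down at 1.44 m → arm 1.44 m, τ = 293 × 1.44 = 421.9 N·m counterclockwise.
Net load moment about support B = 4168 N·m counterclockwise.
Reaction R at support A is upward at 7.27 m, arm 7.27 m → moment R × 7.27 clockwise.
Balancing moments: R × 7.27 = 4168, giving R = 573 N.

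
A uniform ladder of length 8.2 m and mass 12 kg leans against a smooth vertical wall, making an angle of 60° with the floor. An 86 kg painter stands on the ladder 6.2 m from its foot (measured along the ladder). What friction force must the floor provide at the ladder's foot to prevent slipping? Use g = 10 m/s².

Sum moments about the foot of the ladder (the floor normal and friction both act there and drop out).
Ladder weight 12×10 = 120 N acts at 4.1 m along the ladder; its horizontal arm is 4.1·cos60° = 2.05 m → τ = 246 N·m clockwise.
Painter: 86×10 = 860 N at 6.2 m → arm 3.1 m → τ = 2666 N·m clockwise.
Wall normal N acts horizontally at the top; its moment arm is the height L sinθ = 8.2·sin60° = 7.101 m, counterclockwise.
Setting net torque to zero: N × 7.101 = 2912 → N = 410 N.
ΣFx = 0: friction at the foot balances the wall's push, so f = N_wall = 410 N.

f ≈ 410 N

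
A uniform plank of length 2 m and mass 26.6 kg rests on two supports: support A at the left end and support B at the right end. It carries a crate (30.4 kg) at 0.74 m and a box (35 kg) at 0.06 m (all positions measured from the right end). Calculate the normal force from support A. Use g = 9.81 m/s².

R_A ≈ 251 N

Sum moments about support B (its reaction then has zero moment arm).
Beam weight: 26.6 × 9.81 = 260.9 N down at 1 m → arm 1 m, τ = 260.9 × 1 = 260.9 N·m counterclockwise.
Crate: 30.4 × 9.81 = 298.2 N down at 0.74 m → arm 0.74 m, τ = 298.2 × 0.74 = 220.7 N·m counterclockwise.
Box: 35 × 9.81 = 343.4 N down at 0.06 m → arm 0.06 m, τ = 343.4 × 0.06 = 20.6 N·m counterclockwise.
Net load moment about support B = 502.2 N·m counterclockwise.
Reaction R at support A is upward at 2 m, arm 2 m → moment R × 2 clockwise.
Balancing moments: R × 2 = 502.2, giving R = 251 N.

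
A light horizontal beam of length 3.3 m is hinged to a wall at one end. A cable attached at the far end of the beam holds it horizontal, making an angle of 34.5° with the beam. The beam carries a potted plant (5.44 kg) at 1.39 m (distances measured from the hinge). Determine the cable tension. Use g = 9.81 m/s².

Choose the hinge as the axis so the unknown hinge reaction has zero arm there.
Potted plant: 5.44 × 9.81 = 53.37 N down at 1.39 m → arm 1.39 m, τ = 53.37 × 1.39 = 74.18 N·m clockwise.
Total clockwise load moment = 74.18 N·m.
The cable tension T acts at 3.3 m; only its component perpendicular to the beam, T sinθ, produces torque. sin 34.5° = 0.5664.
For rotational equilibrium, T × 3.3 × 0.5664 = 74.18, so T = 74.18 / 1.869 = 39.7 N.

T ≈ 39.7 N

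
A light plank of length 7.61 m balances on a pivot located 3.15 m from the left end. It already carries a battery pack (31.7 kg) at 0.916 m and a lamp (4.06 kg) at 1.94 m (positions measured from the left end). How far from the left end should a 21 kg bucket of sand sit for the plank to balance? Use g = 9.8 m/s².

x ≈ 6.76 m from the left end

About the pivot (at 3.15 m from the left end):
Battery pack: 31.7 × 9.8 = 310.7 N down at 0.916 m → arm 2.234 m, τ = 310.7 × 2.234 = 694.1 N·m counterclockwise.
Lamp: 4.06 × 9.8 = 39.79 N down at 1.94 m → arm 1.21 m, τ = 39.79 × 1.21 = 48.15 N·m counterclockwise.
Net moment of existing loads = 742.2 N·m counterclockwise.
The bucket of sand weighs 21 × 9.8 = 205.8 N and must supply an equal clockwise moment, so its lever arm about the pivot is 742.2 / 205.8 = 3.61 m.
That puts it at 3.15 + 3.61 = 6.76 m from the left end.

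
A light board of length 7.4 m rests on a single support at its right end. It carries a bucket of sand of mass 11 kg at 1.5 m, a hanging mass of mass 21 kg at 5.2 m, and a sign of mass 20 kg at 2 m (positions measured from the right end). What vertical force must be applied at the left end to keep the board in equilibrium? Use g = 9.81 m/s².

F ≈ 220 N

Taking torques about the right end:
Bucket of sand: 11 × 9.81 = 107.9 N down at 1.5 m → arm 1.5 m, τ = 107.9 × 1.5 = 161.9 N·m counterclockwise.
Hanging mass: 21 × 9.81 = 206 N down at 5.2 m → arm 5.2 m, τ = 206 × 5.2 = 1071 N·m counterclockwise.
Sign: 20 × 9.81 = 196.2 N down at 2 m → arm 2 m, τ = 196.2 × 2 = 392.4 N·m counterclockwise.
Net moment of the loads = 1625 N·m counterclockwise.
The upward force F acts at the left end, arm 7.4 m, giving F × 7.4 clockwise.
Στ = 0 ⇒ F × 7.4 = 1625 ⇒ F = 1625 / 7.4 = 220 N.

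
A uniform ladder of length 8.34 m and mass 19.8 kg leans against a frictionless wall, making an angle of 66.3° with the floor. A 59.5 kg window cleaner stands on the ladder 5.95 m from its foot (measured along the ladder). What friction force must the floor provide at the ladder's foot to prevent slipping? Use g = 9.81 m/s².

Choose the foot of the ladder as the axis so the floor normal and friction both act there and drop out.
Ladder weight 19.8×9.81 = 194.2 N acts at 4.17 m along the ladder; its horizontal arm is 4.17·cos66.3° = 1.676 m → τ = 325.5 N·m clockwise.
Window cleaner: 59.5×9.81 = 583.7 N at 5.95 m → arm 2.392 m → τ = 1396 N·m clockwise.
Wall normal N acts horizontally at the top; its moment arm is the height L sinθ = 8.34·sin66.3° = 7.637 m, counterclockwise.
Setting net torque to zero: N × 7.637 = 1722 → N = 225 N.
ΣFx = 0: friction at the foot balances the wall's push, so f = N_wall = 225 N.

f ≈ 225 N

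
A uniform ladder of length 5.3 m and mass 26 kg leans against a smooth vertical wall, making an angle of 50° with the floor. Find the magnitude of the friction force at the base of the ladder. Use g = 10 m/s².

f ≈ 109 N

Choose the foot of the ladder as the axis so the floor normal and friction both act there and drop out.
Ladder weight 26×10 = 260 N acts at 2.65 m along the ladder; its horizontal arm is 2.65·cos50° = 1.703 m → τ = 442.8 N·m clockwise.
Wall normal N acts horizontally at the top; its moment arm is the height L sinθ = 5.3·sin50° = 4.06 m, counterclockwise.
Setting net torque to zero: N × 4.06 = 442.8 → N = 109 N.
ΣFx = 0: friction at the foot balances the wall's push, so f = N_wall = 109 N.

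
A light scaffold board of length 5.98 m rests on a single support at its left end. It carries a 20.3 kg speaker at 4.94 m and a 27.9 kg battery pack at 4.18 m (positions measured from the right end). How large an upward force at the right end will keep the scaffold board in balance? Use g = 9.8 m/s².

F ≈ 117 N

About the left end:
Speaker: 20.3 × 9.8 = 198.9 N down at 4.94 m → arm 1.04 m, τ = 198.9 × 1.04 = 206.9 N·m clockwise.
Battery pack: 27.9 × 9.8 = 273.4 N down at 4.18 m → arm 1.8 m, τ = 273.4 × 1.8 = 492.1 N·m clockwise.
Net moment of the loads = 699 N·m clockwise.
The upward force F acts at the right end, arm 5.98 m, giving F × 5.98 counterclockwise.
Setting net torque to zero: F × 5.98 = 699 → F = 699 / 5.98 = 117 N.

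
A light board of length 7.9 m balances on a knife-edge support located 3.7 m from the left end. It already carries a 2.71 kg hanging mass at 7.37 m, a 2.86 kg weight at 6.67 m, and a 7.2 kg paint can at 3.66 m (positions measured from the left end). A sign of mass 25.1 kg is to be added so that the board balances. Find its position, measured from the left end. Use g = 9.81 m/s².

x ≈ 2.98 m from the left end

Sum moments about the knife-edge support (at 3.7 m from the left end) (the support reaction has zero arm there).
Hanging mass: 2.71 × 9.81 = 26.59 N down at 7.37 m → arm 3.67 m, τ = 26.59 × 3.67 = 97.59 N·m clockwise.
Weight: 2.86 × 9.81 = 28.06 N down at 6.67 m → arm 2.97 m, τ = 28.06 × 2.97 = 83.34 N·m clockwise.
Paint can: 7.2 × 9.81 = 70.63 N down at 3.66 m → arm 0.04 m, τ = 70.63 × 0.04 = 2.825 N·m counterclockwise.
Net moment of existing loads = 178.1 N·m clockwise.
The sign weighs 25.1 × 9.81 = 246.2 N and must supply an equal counterclockwise moment, so its lever arm about the knife-edge support is 178.1 / 246.2 = 0.723 m.
That puts it at 3.7 − 0.723 = 2.98 m from the left end.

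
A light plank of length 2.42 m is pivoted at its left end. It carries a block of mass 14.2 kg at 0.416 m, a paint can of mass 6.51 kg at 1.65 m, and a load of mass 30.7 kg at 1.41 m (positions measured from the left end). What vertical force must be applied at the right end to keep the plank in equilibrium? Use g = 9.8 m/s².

F ≈ 243 N

Take moments about the left end.
Block: 14.2 × 9.8 = 139.2 N down at 0.416 m → arm 0.416 m, τ = 139.2 × 0.416 = 57.91 N·m clockwise.
Paint can: 6.51 × 9.8 = 63.8 N down at 1.65 m → arm 1.65 m, τ = 63.8 × 1.65 = 105.3 N·m clockwise.
Load: 30.7 × 9.8 = 300.9 N down at 1.41 m → arm 1.41 m, τ = 300.9 × 1.41 = 424.3 N·m clockwise.
Net moment of the loads = 587.5 N·m clockwise.
The upward force F acts at the right end, arm 2.42 m, giving F × 2.42 counterclockwise.
Στ = 0 ⇒ F × 2.42 = 587.5 ⇒ F = 587.5 / 2.42 = 243 N.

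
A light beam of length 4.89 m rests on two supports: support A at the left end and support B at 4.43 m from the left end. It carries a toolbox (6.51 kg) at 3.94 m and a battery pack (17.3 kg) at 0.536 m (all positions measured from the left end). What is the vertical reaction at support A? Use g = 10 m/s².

Taking torques about support B:
Toolbox: 6.51 × 10 = 65.1 N down at 3.94 m → arm 0.49 m, τ = 65.1 × 0.49 = 31.9 N·m counterclockwise.
Battery pack: 17.3 × 10 = 173 N down at 0.536 m → arm 3.894 m, τ = 173 × 3.894 = 673.7 N·m counterclockwise.
Net load moment about support B = 705.6 N·m counterclockwise.
Reaction R at support A is upward at 0 m, arm 4.43 m → moment R × 4.43 clockwise.
Setting net torque to zero: R × 4.43 = 705.6 → R = 159 N.

R_A ≈ 159 N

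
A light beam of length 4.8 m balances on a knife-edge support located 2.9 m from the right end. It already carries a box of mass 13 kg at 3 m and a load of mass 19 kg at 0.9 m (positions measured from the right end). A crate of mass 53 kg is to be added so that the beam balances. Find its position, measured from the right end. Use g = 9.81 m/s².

About the knife-edge support (at 2.9 m from the right end):
Box: 13 × 9.81 = 127.5 N down at 3 m → arm 0.1 m, τ = 127.5 × 0.1 = 12.75 N·m counterclockwise.
Load: 19 × 9.81 = 186.4 N down at 0.9 m → arm 2 m, τ = 186.4 × 2 = 372.8 N·m clockwise.
Net moment of existing loads = 360.1 N·m clockwise.
The crate weighs 53 × 9.81 = 519.9 N and must supply an equal counterclockwise moment, so its lever arm about the knife-edge support is 360.1 / 519.9 = 0.693 m.
That puts it at 2.9 + 0.693 = 3.59 m from the right end.

x ≈ 3.59 m from the right end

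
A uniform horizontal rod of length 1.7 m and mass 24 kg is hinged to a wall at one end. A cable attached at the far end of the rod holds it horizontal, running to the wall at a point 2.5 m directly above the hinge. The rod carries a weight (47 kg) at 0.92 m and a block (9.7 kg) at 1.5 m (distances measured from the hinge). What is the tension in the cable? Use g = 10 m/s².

Sum moments about the hinge (the unknown hinge reaction has zero arm there).
Beam weight: 24 × 10 = 240 N down at 0.85 m → arm 0.85 m, τ = 240 × 0.85 = 204 N·m clockwise.
Weight: 47 × 10 = 470 N down at 0.92 m → arm 0.92 m, τ = 470 × 0.92 = 432.4 N·m clockwise.
Block: 9.7 × 10 = 97 N down at 1.5 m → arm 1.5 m, τ = 97 × 1.5 = 145.5 N·m clockwise.
Total clockwise load moment = 781.9 N·m.
The cable tension T acts at 1.7 m; only its component perpendicular to the rod, T sinθ, produces torque. sinθ = h/√(h²+d²) = 2.5/√(2.5²+1.7²) = 0.8269.
Balancing moments: T × 1.7 × 0.8269 = 781.9, giving T = 781.9 / 1.406 = 556 N.

T ≈ 556 N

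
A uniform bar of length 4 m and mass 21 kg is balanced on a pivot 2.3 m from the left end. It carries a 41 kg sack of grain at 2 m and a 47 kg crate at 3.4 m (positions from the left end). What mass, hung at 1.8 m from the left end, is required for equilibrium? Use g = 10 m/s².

Take moments about the pivot (at 2.3 m from the left end).
Beam weight: 21 × 10 = 210 N down at 2 m → arm 0.3 m, τ = 210 × 0.3 = 63 N·m counterclockwise.
Sack of grain: 41 × 10 = 410 N down at 2 m → arm 0.3 m, τ = 410 × 0.3 = 123 N·m counterclockwise.
Crate: 47 × 10 = 470 N down at 3.4 m → arm 1.1 m, τ = 470 × 1.1 = 517 N·m clockwise.
Net moment of known loads = 331 N·m clockwise.
An unknown mass m at 1.8 m has arm 0.5 m; its moment is m·g·0.5 counterclockwise.
Setting net torque to zero: m × 10 × 0.5 = 331 → m = 331 / (10 × 0.5) = 66.2 kg.

m ≈ 66.2 kg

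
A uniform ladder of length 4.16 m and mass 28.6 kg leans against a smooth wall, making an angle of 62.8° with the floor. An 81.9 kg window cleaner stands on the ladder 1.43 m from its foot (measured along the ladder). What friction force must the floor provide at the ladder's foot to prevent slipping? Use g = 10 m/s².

Take moments about the foot of the ladder.
Ladder weight 28.6×10 = 286 N acts at 2.08 m along the ladder; its horizontal arm is 2.08·cos62.8° = 0.9508 m → τ = 271.9 N·m clockwise.
Window cleaner: 81.9×10 = 819 N at 1.43 m → arm 0.6537 m → τ = 535.4 N·m clockwise.
Wall normal N acts horizontally at the top; its moment arm is the height L sinθ = 4.16·sin62.8° = 3.7 m, counterclockwise.
For rotational equilibrium, N × 3.7 = 807.3, so N = 218 N.
ΣFx = 0: friction at the foot balances the wall's push, so f = N_wall = 218 N.

f ≈ 218 N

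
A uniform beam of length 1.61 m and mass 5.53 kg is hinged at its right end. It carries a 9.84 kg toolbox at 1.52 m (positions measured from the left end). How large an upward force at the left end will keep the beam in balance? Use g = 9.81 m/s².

F ≈ 32.5 N

Taking torques about the right end:
Beam weight: 5.53 × 9.81 = 54.25 N down at 0.805 m → arm 0.805 m, τ = 54.25 × 0.805 = 43.67 N·m counterclockwise.
Toolbox: 9.84 × 9.81 = 96.53 N down at 1.52 m → arm 0.09 m, τ = 96.53 × 0.09 = 8.688 N·m counterclockwise.
Net moment of the loads = 52.36 N·m counterclockwise.
The upward force F acts at the left end, arm 1.61 m, giving F × 1.61 clockwise.
Στ = 0 ⇒ F × 1.61 = 52.36 ⇒ F = 52.36 / 1.61 = 32.5 N.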